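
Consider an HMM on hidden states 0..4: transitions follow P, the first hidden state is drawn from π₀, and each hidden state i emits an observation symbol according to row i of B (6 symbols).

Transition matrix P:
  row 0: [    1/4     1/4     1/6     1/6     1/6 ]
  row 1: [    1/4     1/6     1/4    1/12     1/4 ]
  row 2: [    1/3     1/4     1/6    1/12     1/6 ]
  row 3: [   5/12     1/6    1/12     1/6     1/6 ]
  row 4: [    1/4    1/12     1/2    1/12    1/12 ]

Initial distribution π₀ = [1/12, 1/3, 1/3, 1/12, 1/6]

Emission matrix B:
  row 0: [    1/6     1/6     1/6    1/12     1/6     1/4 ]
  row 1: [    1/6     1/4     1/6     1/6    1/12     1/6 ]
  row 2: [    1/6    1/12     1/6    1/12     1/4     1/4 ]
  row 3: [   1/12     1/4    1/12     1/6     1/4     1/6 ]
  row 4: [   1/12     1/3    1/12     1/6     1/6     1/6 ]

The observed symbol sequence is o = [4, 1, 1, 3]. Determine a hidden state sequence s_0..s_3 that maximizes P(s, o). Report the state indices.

path = [2, 1, 4, 2]

t=0: δ = [1.389e-02, 2.778e-02, 8.333e-02, 2.083e-02, 2.778e-02]  (obs o_0=4)
t=1: δ = [4.630e-03, 5.208e-03, 1.157e-03, 1.736e-03, 4.630e-03]  ψ = [2, 2, 2, 2, 2]  (obs o_1=1)
t=2: δ = [2.170e-04, 2.894e-04, 1.929e-04, 1.929e-04, 4.340e-04]  ψ = [1, 0, 4, 0, 1]  (obs o_2=1)
t=3: δ = [9.042e-06, 9.042e-06, 1.808e-05, 6.028e-06, 1.206e-05]  ψ = [4, 0, 4, 0, 1]  (obs o_3=3)
backtrack: best end state = 2; path = [2, 1, 4, 2]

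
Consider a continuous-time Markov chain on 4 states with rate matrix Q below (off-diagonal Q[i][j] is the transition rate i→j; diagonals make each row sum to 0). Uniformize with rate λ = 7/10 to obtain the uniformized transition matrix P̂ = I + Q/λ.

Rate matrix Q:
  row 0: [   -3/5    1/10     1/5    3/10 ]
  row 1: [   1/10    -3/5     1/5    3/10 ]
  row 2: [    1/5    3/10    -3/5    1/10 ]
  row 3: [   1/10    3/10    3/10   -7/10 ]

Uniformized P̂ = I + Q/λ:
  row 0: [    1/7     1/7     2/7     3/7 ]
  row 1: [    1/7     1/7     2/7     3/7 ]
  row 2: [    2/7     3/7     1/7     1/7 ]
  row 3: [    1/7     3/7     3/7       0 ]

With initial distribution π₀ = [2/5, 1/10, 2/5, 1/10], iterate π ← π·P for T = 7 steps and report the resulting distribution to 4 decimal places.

π = [0.1829, 0.2927, 0.2805, 0.2439]

t=0: π = [0.4000, 0.1000, 0.4000, 0.1000]
t=1: π = [0.2000, 0.2857, 0.2429, 0.2714]
t=2: π = [0.1776, 0.2898, 0.2898, 0.2429]
t=3: π = [0.1843, 0.2950, 0.2790, 0.2417]
t=4: π = [0.1827, 0.2916, 0.2804, 0.2453]
t=5: π = [0.1829, 0.2930, 0.2807, 0.2433]
t=6: π = [0.1830, 0.2926, 0.2804, 0.2441]
t=7: π = [0.1829, 0.2927, 0.2805, 0.2439]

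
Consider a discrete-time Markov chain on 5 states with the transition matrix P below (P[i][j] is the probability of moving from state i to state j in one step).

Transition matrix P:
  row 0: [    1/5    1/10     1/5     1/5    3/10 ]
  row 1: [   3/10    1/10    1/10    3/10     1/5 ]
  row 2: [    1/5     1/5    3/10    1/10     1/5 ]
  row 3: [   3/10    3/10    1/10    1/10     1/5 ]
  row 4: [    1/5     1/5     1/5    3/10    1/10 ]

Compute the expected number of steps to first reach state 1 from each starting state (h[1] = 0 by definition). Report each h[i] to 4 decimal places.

h = [5.5981, 0.0000, 5.1395, 4.6714, 5.0544]

First-step conditioning: h[1] = 0; for i ≠ 1, h[i] = 1 + Σ_k P[i][k]·h[k].
  h[0] = 1 + 1/5·h[0] + 1/5·h[2] + 1/5·h[3] + 3/10·h[4]
  h[2] = 1 + 1/5·h[0] + 3/10·h[2] + 1/10·h[3] + 1/5·h[4]
  h[3] = 1 + 3/10·h[0] + 1/10·h[2] + 1/10·h[3] + 1/5·h[4]
  h[4] = 1 + 1/5·h[0] + 1/5·h[2] + 3/10·h[3] + 1/10·h[4]
Solving the 4×4 linear system over states ≠ 1 gives exactly h = [2368/423, 0, 2174/423, 1976/423, 2138/423] (h[1] = 0 is the target).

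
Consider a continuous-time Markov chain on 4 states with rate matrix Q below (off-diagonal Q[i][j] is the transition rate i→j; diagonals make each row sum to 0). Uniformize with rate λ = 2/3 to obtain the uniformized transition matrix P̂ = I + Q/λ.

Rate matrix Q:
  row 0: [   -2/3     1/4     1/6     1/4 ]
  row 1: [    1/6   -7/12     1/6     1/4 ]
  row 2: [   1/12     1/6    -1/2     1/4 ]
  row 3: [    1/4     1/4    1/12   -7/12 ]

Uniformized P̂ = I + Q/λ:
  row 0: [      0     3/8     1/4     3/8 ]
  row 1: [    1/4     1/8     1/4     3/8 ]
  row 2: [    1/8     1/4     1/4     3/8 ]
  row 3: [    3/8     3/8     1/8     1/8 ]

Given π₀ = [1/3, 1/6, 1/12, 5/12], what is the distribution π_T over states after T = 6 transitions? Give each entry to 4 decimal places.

π = [0.2087, 0.2787, 0.2125, 0.3000]

t=0: π = [0.3333, 0.1667, 0.0833, 0.4167]
t=1: π = [0.2083, 0.3229, 0.1979, 0.2708]
t=2: π = [0.2070, 0.2695, 0.2161, 0.3073]
t=3: π = [0.2096, 0.2806, 0.2116, 0.2982]
t=4: π = [0.2084, 0.2784, 0.2127, 0.3005]
t=5: π = [0.2089, 0.2788, 0.2124, 0.2999]
t=6: π = [0.2087, 0.2787, 0.2125, 0.3000]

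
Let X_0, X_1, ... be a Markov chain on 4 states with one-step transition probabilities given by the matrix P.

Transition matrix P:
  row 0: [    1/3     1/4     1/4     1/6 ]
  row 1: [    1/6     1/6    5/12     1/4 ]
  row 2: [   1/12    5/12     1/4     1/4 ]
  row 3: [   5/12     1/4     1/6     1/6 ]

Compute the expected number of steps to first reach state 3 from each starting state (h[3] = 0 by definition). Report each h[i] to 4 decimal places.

First-step conditioning: h[3] = 0; for i ≠ 3, h[i] = 1 + Σ_k P[i][k]·h[k].
  h[0] = 1 + 1/3·h[0] + 1/4·h[1] + 1/4·h[2]
  h[1] = 1 + 1/6·h[0] + 1/6·h[1] + 5/12·h[2]
  h[2] = 1 + 1/12·h[0] + 5/12·h[1] + 1/4·h[2]
Solving the 3×3 linear system over states ≠ 3 gives exactly h = [1824/391, 72/17, 1644/391, 0] (h[3] = 0 is the target).

h = [4.6650, 4.2353, 4.2046, 0.0000]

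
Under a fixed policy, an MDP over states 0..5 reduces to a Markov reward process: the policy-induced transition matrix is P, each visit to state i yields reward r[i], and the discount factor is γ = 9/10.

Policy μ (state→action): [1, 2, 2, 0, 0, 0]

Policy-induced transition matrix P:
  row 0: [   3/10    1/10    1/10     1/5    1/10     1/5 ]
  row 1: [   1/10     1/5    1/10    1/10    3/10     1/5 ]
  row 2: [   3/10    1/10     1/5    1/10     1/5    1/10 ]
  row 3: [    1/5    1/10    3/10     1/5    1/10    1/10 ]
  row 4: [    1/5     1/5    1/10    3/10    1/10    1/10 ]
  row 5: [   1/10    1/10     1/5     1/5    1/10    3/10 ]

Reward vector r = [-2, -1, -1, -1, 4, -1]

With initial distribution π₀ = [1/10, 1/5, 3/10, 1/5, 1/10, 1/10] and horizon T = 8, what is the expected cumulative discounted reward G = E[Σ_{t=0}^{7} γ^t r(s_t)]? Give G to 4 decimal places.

G = -2.8025

t=0: π = [0.1000, 0.2000, 0.3000, 0.2000, 0.1000, 0.1000], E[r] = -0.6000, γ^t·E[r] = -0.600000, running G = -0.600000
t=1: π = [0.2100, 0.1300, 0.1800, 0.1600, 0.1700, 0.1500], E[r] = -0.3600, γ^t·E[r] = -0.324000, running G = -0.924000
t=2: π = [0.2110, 0.1300, 0.1650, 0.1860, 0.1440, 0.1640], E[r] = -0.4910, γ^t·E[r] = -0.397710, running G = -1.321710
t=3: π = [0.2082, 0.1274, 0.1701, 0.1849, 0.1425, 0.1669], E[r] = -0.4957, γ^t·E[r] = -0.361365, running G = -1.683075
t=4: π = [0.2084, 0.1270, 0.1707, 0.1845, 0.1425, 0.1669], E[r] = -0.4960, γ^t·E[r] = -0.325393, running G = -2.008468
t=5: π = [0.2085, 0.1269, 0.1707, 0.1845, 0.1425, 0.1669], E[r] = -0.4962, γ^t·E[r] = -0.292992, running G = -2.301460
t=6: π = [0.2085, 0.1269, 0.1707, 0.1845, 0.1425, 0.1669], E[r] = -0.4963, γ^t·E[r] = -0.263728, running G = -2.565189
t=7: π = [0.2085, 0.1269, 0.1707, 0.1845, 0.1425, 0.1669], E[r] = -0.4963, γ^t·E[r] = -0.237361, running G = -2.802549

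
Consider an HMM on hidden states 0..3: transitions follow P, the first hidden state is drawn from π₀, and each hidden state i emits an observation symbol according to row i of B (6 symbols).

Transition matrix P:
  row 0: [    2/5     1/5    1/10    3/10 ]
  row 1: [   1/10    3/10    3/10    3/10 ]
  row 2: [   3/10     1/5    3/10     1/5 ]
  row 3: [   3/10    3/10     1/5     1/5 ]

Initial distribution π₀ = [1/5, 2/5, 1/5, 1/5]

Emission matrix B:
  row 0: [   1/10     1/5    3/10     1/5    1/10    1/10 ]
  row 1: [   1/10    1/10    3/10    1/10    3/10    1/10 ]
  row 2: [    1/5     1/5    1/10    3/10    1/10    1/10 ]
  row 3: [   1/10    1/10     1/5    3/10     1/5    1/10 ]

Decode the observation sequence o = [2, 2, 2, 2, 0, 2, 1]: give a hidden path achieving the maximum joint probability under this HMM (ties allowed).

t=0: δ = [6.000e-02, 1.200e-01, 2.000e-02, 4.000e-02]  (obs o_0=2)
t=1: δ = [7.200e-03, 1.080e-02, 3.600e-03, 7.200e-03]  ψ = [0, 1, 1, 1]  (obs o_1=2)
t=2: δ = [8.640e-04, 9.720e-04, 3.240e-04, 6.480e-04]  ψ = [0, 1, 1, 1]  (obs o_2=2)
t=3: δ = [1.037e-04, 8.748e-05, 2.916e-05, 5.832e-05]  ψ = [0, 1, 1, 1]  (obs o_3=2)
t=4: δ = [4.147e-06, 2.624e-06, 5.249e-06, 3.110e-06]  ψ = [0, 1, 1, 0]  (obs o_4=0)
t=5: δ = [4.977e-07, 3.149e-07, 1.575e-07, 2.488e-07]  ψ = [0, 2, 2, 0]  (obs o_5=2)
t=6: δ = [3.981e-08, 9.953e-09, 1.890e-08, 1.493e-08]  ψ = [0, 0, 1, 0]  (obs o_6=1)
backtrack: best end state = 0; path = [0, 0, 0, 0, 0, 0, 0]

path = [0, 0, 0, 0, 0, 0, 0]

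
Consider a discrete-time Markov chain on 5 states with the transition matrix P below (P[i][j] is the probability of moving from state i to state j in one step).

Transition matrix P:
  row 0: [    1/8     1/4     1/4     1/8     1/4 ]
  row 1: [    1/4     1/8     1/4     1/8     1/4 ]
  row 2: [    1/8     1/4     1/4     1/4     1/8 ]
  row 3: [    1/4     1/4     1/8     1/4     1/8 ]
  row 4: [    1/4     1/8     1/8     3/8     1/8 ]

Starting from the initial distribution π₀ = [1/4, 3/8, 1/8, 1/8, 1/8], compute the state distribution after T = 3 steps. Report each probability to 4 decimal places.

t=0: π = [0.2500, 0.3750, 0.1250, 0.1250, 0.1250]
t=1: π = [0.2031, 0.1875, 0.2188, 0.1875, 0.2031]
t=2: π = [0.1973, 0.2012, 0.2012, 0.2266, 0.1738]
t=3: π = [0.2002, 0.2031, 0.2000, 0.2219, 0.1748]

π = [0.2002, 0.2031, 0.2000, 0.2219, 0.1748]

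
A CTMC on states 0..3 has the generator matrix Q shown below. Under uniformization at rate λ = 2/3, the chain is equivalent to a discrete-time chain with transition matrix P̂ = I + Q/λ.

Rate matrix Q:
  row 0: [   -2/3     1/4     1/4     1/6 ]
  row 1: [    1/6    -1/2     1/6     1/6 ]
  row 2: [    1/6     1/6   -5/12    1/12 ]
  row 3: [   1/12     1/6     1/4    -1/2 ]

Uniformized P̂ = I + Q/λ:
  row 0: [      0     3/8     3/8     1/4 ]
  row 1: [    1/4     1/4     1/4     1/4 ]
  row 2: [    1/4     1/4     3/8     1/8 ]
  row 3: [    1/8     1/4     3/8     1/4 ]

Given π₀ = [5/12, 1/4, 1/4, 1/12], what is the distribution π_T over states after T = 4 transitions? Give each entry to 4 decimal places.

π = [0.1798, 0.2721, 0.3408, 0.2073]

t=0: π = [0.4167, 0.2500, 0.2500, 0.0833]
t=1: π = [0.1354, 0.3021, 0.3438, 0.2188]
t=2: π = [0.1888, 0.2669, 0.3372, 0.2070]
t=3: π = [0.1769, 0.2736, 0.3416, 0.2078]
t=4: π = [0.1798, 0.2721, 0.3408, 0.2073]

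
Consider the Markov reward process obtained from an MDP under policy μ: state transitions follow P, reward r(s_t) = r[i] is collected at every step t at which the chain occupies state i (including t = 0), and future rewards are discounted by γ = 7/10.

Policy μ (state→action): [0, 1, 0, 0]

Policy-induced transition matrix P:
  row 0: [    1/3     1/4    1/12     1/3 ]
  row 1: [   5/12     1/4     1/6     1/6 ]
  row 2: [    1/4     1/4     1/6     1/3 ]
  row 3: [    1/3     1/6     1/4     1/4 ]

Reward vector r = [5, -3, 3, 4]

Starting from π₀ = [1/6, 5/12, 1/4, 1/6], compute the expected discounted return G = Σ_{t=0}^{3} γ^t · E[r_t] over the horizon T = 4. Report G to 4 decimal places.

t=0: π = [0.1667, 0.4167, 0.2500, 0.1667], E[r] = 1.0000, γ^t·E[r] = 1.000000, running G = 1.000000
t=1: π = [0.3472, 0.2361, 0.1667, 0.2500], E[r] = 2.5278, γ^t·E[r] = 1.769444, running G = 2.769444
t=2: π = [0.3391, 0.2292, 0.1586, 0.2731], E[r] = 2.5764, γ^t·E[r] = 1.262431, running G = 4.031875
t=3: π = [0.3392, 0.2272, 0.1612, 0.2724], E[r] = 2.5874, γ^t·E[r] = 0.887473, running G = 4.919348

G = 4.9193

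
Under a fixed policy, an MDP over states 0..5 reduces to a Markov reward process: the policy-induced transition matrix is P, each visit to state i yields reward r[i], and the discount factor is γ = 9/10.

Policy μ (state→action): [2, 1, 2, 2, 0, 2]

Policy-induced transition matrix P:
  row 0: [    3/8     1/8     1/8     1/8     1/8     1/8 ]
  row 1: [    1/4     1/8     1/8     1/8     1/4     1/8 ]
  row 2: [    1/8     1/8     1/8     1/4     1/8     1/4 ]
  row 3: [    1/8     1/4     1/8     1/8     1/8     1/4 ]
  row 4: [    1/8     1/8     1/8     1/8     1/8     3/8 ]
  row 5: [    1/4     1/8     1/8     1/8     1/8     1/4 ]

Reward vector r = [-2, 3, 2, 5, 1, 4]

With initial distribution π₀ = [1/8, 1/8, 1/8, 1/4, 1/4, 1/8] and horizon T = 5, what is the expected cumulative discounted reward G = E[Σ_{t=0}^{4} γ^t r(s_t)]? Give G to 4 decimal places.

t=0: π = [0.1250, 0.1250, 0.1250, 0.2500, 0.2500, 0.1250], E[r] = 2.3750, γ^t·E[r] = 2.375000, running G = 2.375000
t=1: π = [0.1875, 0.1563, 0.1250, 0.1406, 0.1406, 0.2500], E[r] = 2.1875, γ^t·E[r] = 1.968750, running G = 4.343750
t=2: π = [0.2227, 0.1426, 0.1250, 0.1406, 0.1445, 0.2246], E[r] = 1.9785, γ^t·E[r] = 1.602598, running G = 5.946348
t=3: π = [0.2266, 0.1426, 0.1250, 0.1406, 0.1428, 0.2224], E[r] = 1.9602, γ^t·E[r] = 1.428990, running G = 7.375337
t=4: π = [0.2273, 0.1426, 0.1250, 0.1406, 0.1428, 0.2217], E[r] = 1.9560, γ^t·E[r] = 1.283327, running G = 8.658665

G = 8.6587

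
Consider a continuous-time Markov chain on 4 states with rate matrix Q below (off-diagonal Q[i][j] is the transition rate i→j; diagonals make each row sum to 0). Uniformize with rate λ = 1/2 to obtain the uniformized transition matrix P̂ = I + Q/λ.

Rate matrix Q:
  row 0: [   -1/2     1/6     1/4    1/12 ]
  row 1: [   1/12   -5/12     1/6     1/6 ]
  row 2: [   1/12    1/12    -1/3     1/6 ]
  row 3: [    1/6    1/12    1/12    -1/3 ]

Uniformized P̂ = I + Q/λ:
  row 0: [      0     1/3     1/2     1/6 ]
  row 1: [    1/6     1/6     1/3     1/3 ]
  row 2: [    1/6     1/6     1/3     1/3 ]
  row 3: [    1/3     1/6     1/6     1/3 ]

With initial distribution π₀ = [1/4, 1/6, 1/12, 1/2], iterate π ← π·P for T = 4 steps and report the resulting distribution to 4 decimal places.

t=0: π = [0.2500, 0.1667, 0.0833, 0.5000]
t=1: π = [0.2083, 0.2083, 0.2917, 0.2917]
t=2: π = [0.1806, 0.2014, 0.3194, 0.2986]
t=3: π = [0.1863, 0.1968, 0.3137, 0.3032]
t=4: π = [0.1861, 0.1977, 0.3139, 0.3023]

π = [0.1861, 0.1977, 0.3139, 0.3023]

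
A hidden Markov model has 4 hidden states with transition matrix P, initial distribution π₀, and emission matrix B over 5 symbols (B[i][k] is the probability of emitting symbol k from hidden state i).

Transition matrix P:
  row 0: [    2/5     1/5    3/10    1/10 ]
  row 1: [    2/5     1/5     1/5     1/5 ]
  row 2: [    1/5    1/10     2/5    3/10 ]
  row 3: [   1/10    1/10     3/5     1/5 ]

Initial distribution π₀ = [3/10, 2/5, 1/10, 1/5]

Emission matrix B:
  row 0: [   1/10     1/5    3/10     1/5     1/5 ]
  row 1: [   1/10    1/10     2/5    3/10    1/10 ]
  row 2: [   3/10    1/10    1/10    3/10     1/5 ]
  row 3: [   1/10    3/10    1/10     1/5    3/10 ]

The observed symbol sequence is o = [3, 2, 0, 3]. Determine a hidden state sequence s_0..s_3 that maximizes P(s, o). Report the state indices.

t=0: δ = [6.000e-02, 1.200e-01, 3.000e-02, 4.000e-02]  (obs o_0=3)
t=1: δ = [1.440e-02, 9.600e-03, 2.400e-03, 2.400e-03]  ψ = [1, 1, 1, 1]  (obs o_1=2)
t=2: δ = [5.760e-04, 2.880e-04, 1.296e-03, 1.920e-04]  ψ = [0, 0, 0, 1]  (obs o_2=0)
t=3: δ = [5.184e-05, 3.888e-05, 1.555e-04, 7.776e-05]  ψ = [2, 2, 2, 2]  (obs o_3=3)
backtrack: best end state = 2; path = [1, 0, 2, 2]

path = [1, 0, 2, 2]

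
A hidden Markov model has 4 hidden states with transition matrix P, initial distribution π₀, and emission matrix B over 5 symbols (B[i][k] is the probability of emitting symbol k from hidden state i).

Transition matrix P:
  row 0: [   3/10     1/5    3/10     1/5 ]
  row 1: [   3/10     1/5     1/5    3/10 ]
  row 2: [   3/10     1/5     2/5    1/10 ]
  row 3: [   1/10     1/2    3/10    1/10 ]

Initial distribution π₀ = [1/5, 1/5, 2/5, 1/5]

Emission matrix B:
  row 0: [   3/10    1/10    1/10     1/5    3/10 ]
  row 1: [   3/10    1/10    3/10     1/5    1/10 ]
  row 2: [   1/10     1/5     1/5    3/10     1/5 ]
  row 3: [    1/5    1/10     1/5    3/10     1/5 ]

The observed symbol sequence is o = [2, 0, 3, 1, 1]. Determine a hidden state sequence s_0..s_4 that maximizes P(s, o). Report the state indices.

t=0: δ = [2.000e-02, 6.000e-02, 8.000e-02, 4.000e-02]  (obs o_0=2)
t=1: δ = [7.200e-03, 6.000e-03, 3.200e-03, 3.600e-03]  ψ = [2, 3, 2, 1]  (obs o_1=0)
t=2: δ = [4.320e-04, 3.600e-04, 6.480e-04, 5.400e-04]  ψ = [0, 3, 0, 1]  (obs o_2=3)
t=3: δ = [1.944e-05, 2.700e-05, 5.184e-05, 1.080e-05]  ψ = [2, 3, 2, 1]  (obs o_3=1)
t=4: δ = [1.555e-06, 1.037e-06, 4.147e-06, 8.100e-07]  ψ = [2, 2, 2, 1]  (obs o_4=1)
backtrack: best end state = 2; path = [2, 0, 2, 2, 2]

path = [2, 0, 2, 2, 2]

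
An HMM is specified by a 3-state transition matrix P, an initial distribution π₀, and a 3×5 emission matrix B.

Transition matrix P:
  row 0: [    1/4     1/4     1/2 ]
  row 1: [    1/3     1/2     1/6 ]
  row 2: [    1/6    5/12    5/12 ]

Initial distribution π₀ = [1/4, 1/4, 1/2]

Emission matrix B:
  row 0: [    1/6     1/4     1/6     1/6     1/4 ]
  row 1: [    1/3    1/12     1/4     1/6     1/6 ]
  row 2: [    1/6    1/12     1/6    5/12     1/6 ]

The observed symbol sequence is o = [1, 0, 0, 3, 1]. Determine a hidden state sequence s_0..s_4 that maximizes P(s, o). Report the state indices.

path = [2, 1, 1, 1, 0]

t=0: δ = [6.250e-02, 2.083e-02, 4.167e-02]  (obs o_0=1)
t=1: δ = [2.604e-03, 5.787e-03, 5.208e-03]  ψ = [0, 2, 0]  (obs o_1=0)
t=2: δ = [3.215e-04, 9.645e-04, 3.617e-04]  ψ = [1, 1, 2]  (obs o_2=0)
t=3: δ = [5.358e-05, 8.038e-05, 6.698e-05]  ψ = [1, 1, 0]  (obs o_3=3)
t=4: δ = [6.698e-06, 3.349e-06, 2.326e-06]  ψ = [1, 1, 2]  (obs o_4=1)
backtrack: best end state = 0; path = [2, 1, 1, 1, 0]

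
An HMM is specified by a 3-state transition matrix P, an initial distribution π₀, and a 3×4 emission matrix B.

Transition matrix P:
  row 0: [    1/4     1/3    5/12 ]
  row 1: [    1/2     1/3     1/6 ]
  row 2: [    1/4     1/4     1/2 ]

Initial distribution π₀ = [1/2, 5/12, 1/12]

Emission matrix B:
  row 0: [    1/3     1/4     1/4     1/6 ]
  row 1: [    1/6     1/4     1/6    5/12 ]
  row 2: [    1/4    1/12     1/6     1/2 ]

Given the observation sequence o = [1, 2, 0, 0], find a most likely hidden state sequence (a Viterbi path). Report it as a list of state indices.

path = [1, 0, 2, 2]

t=0: δ = [1.250e-01, 1.042e-01, 6.944e-03]  (obs o_0=1)
t=1: δ = [1.302e-02, 6.944e-03, 8.681e-03]  ψ = [1, 0, 0]  (obs o_1=2)
t=2: δ = [1.157e-03, 7.234e-04, 1.356e-03]  ψ = [1, 0, 0]  (obs o_2=0)
t=3: δ = [1.206e-04, 6.430e-05, 1.695e-04]  ψ = [1, 0, 2]  (obs o_3=0)
backtrack: best end state = 2; path = [1, 0, 2, 2]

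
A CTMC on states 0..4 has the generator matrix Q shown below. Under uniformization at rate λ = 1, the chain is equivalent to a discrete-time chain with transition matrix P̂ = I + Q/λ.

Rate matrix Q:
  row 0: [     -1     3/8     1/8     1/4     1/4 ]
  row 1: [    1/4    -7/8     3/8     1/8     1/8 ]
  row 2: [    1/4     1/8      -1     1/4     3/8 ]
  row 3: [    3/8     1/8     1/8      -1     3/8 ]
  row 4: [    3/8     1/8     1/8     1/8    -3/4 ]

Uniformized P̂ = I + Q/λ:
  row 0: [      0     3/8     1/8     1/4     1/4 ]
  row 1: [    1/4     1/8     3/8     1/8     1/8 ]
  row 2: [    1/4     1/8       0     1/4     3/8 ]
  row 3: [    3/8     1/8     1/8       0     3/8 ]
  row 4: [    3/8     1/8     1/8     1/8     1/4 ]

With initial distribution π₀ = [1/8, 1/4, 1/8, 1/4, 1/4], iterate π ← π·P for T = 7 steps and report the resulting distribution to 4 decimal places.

t=0: π = [0.1250, 0.2500, 0.1250, 0.2500, 0.2500]
t=1: π = [0.2813, 0.1563, 0.1719, 0.1250, 0.2656]
t=2: π = [0.2285, 0.1953, 0.1426, 0.1660, 0.2676]
t=3: π = [0.2471, 0.1821, 0.1560, 0.1506, 0.2642]
t=4: π = [0.2401, 0.1868, 0.1510, 0.1566, 0.2656]
t=5: π = [0.2427, 0.1850, 0.1528, 0.1543, 0.2651]
t=6: π = [0.2417, 0.1857, 0.1522, 0.1552, 0.2653]
t=7: π = [0.2421, 0.1854, 0.1524, 0.1548, 0.2652]

π = [0.2421, 0.1854, 0.1524, 0.1548, 0.2652]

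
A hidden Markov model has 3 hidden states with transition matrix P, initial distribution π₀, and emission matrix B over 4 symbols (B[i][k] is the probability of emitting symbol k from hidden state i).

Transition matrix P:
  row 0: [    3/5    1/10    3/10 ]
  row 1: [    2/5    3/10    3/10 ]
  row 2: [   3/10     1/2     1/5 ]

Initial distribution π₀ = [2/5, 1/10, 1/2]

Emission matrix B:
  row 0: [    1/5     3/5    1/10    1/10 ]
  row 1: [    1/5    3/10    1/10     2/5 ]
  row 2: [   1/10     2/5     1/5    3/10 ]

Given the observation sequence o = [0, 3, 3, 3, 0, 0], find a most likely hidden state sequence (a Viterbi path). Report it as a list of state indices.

path = [2, 1, 2, 1, 0, 0]

t=0: δ = [8.000e-02, 2.000e-02, 5.000e-02]  (obs o_0=0)
t=1: δ = [4.800e-03, 1.000e-02, 7.200e-03]  ψ = [0, 2, 0]  (obs o_1=3)
t=2: δ = [4.000e-04, 1.440e-03, 9.000e-04]  ψ = [1, 2, 1]  (obs o_2=3)
t=3: δ = [5.760e-05, 1.800e-04, 1.296e-04]  ψ = [1, 2, 1]  (obs o_3=3)
t=4: δ = [1.440e-05, 1.296e-05, 5.400e-06]  ψ = [1, 2, 1]  (obs o_4=0)
t=5: δ = [1.728e-06, 7.776e-07, 4.320e-07]  ψ = [0, 1, 0]  (obs o_5=0)
backtrack: best end state = 0; path = [2, 1, 2, 1, 0, 0]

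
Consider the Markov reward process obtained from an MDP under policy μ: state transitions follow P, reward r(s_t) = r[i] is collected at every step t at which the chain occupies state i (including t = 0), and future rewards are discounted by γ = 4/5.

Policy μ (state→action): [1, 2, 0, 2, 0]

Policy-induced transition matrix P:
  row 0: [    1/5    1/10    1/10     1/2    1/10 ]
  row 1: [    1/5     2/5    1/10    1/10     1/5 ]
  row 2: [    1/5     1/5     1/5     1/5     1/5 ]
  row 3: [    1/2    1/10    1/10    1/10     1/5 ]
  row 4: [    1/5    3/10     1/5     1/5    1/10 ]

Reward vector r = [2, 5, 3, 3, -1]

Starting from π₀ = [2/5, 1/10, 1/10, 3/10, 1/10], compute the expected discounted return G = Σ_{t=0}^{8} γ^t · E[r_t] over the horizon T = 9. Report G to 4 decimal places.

G = 10.6656

t=0: π = [0.4000, 0.1000, 0.1000, 0.3000, 0.1000], E[r] = 2.4000, γ^t·E[r] = 2.400000, running G = 2.400000
t=1: π = [0.2900, 0.1600, 0.1200, 0.2800, 0.1500], E[r] = 2.4300, γ^t·E[r] = 1.944000, running G = 4.344000
t=2: π = [0.2840, 0.1900, 0.1270, 0.2430, 0.1560], E[r] = 2.4720, γ^t·E[r] = 1.582080, running G = 5.926080
t=3: π = [0.2729, 0.2009, 0.1283, 0.2419, 0.1560], E[r] = 2.5049, γ^t·E[r] = 1.282509, running G = 7.208589
t=4: π = [0.2726, 0.2043, 0.1284, 0.2376, 0.1571], E[r] = 2.5076, γ^t·E[r] = 1.027109, running G = 8.235698
t=5: π = [0.2713, 0.2056, 0.1286, 0.2376, 0.1570], E[r] = 2.5117, γ^t·E[r] = 0.823035, running G = 9.058733
t=6: π = [0.2713, 0.2059, 0.1286, 0.2371, 0.1572], E[r] = 2.5119, γ^t·E[r] = 0.658481, running G = 9.717214
t=7: π = [0.2711, 0.2061, 0.1286, 0.2371, 0.1572], E[r] = 2.5124, γ^t·E[r] = 0.526887, running G = 10.244101
t=8: π = [0.2711, 0.2061, 0.1286, 0.2370, 0.1572], E[r] = 2.5124, γ^t·E[r] = 0.421511, running G = 10.665613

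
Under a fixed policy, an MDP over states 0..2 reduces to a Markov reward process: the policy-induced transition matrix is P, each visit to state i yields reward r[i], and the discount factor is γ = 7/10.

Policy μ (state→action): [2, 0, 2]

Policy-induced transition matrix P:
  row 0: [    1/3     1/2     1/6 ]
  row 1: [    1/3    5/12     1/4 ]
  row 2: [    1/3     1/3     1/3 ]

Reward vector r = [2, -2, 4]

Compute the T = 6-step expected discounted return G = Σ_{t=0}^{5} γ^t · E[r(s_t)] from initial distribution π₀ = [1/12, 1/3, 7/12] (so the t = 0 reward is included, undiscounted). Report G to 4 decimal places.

t=0: π = [0.0833, 0.3333, 0.5833], E[r] = 1.8333, γ^t·E[r] = 1.833333, running G = 1.833333
t=1: π = [0.3333, 0.3750, 0.2917], E[r] = 1.0833, γ^t·E[r] = 0.758333, running G = 2.591667
t=2: π = [0.3333, 0.4201, 0.2465], E[r] = 0.8125, γ^t·E[r] = 0.398125, running G = 2.989792
t=3: π = [0.3333, 0.4239, 0.2428], E[r] = 0.7899, γ^t·E[r] = 0.270946, running G = 3.260738
t=4: π = [0.3333, 0.4242, 0.2425], E[r] = 0.7880, γ^t·E[r] = 0.189211, running G = 3.449949
t=5: π = [0.3333, 0.4242, 0.2424], E[r] = 0.7879, γ^t·E[r] = 0.132421, running G = 3.582370

G = 3.5824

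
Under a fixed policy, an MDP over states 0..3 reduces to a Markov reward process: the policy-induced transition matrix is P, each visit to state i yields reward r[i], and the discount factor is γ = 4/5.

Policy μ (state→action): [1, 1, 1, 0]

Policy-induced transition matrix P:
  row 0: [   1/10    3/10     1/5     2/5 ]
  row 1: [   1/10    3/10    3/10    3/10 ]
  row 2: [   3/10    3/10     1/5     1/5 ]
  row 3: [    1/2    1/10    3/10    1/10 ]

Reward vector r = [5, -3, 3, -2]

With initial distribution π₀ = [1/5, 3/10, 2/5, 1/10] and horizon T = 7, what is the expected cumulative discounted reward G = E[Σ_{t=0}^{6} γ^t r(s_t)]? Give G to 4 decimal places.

G = 3.1004

t=0: π = [0.2000, 0.3000, 0.4000, 0.1000], E[r] = 1.1000, γ^t·E[r] = 1.100000, running G = 1.100000
t=1: π = [0.2200, 0.2800, 0.2400, 0.2600], E[r] = 0.4600, γ^t·E[r] = 0.368000, running G = 1.468000
t=2: π = [0.2520, 0.2480, 0.2540, 0.2460], E[r] = 0.7860, γ^t·E[r] = 0.503040, running G = 1.971040
t=3: π = [0.2492, 0.2508, 0.2494, 0.2506], E[r] = 0.7406, γ^t·E[r] = 0.379187, running G = 2.350227
t=4: π = [0.2501, 0.2499, 0.2501, 0.2499], E[r] = 0.7517, γ^t·E[r] = 0.307880, running G = 2.658107
t=5: π = [0.2500, 0.2500, 0.2500, 0.2500], E[r] = 0.7496, γ^t·E[r] = 0.245644, running G = 2.903751
t=6: π = [0.2500, 0.2500, 0.2500, 0.2500], E[r] = 0.7501, γ^t·E[r] = 0.196626, running G = 3.100377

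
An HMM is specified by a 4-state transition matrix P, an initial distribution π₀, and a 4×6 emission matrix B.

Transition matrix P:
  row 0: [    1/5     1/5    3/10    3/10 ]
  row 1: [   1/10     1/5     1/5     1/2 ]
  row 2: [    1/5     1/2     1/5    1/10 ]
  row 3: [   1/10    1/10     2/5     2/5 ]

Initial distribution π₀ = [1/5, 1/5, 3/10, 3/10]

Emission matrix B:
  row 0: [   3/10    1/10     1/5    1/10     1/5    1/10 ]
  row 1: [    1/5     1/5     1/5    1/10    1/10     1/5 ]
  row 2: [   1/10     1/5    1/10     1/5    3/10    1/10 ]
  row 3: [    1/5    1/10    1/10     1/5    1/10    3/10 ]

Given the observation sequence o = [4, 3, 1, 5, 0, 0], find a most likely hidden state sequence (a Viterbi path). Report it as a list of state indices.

path = [2, 2, 1, 3, 3, 3]

t=0: δ = [4.000e-02, 2.000e-02, 9.000e-02, 3.000e-02]  (obs o_0=4)
t=1: δ = [1.800e-03, 4.500e-03, 3.600e-03, 2.400e-03]  ψ = [2, 2, 2, 0]  (obs o_1=3)
t=2: δ = [7.200e-05, 3.600e-04, 1.920e-04, 2.250e-04]  ψ = [2, 2, 3, 1]  (obs o_2=1)
t=3: δ = [3.840e-06, 1.920e-05, 9.000e-06, 5.400e-05]  ψ = [2, 2, 3, 1]  (obs o_3=5)
t=4: δ = [1.620e-06, 1.080e-06, 2.160e-06, 4.320e-06]  ψ = [3, 3, 3, 3]  (obs o_4=0)
t=5: δ = [1.296e-07, 2.160e-07, 1.728e-07, 3.456e-07]  ψ = [2, 2, 3, 3]  (obs o_5=0)
backtrack: best end state = 3; path = [2, 2, 1, 3, 3, 3]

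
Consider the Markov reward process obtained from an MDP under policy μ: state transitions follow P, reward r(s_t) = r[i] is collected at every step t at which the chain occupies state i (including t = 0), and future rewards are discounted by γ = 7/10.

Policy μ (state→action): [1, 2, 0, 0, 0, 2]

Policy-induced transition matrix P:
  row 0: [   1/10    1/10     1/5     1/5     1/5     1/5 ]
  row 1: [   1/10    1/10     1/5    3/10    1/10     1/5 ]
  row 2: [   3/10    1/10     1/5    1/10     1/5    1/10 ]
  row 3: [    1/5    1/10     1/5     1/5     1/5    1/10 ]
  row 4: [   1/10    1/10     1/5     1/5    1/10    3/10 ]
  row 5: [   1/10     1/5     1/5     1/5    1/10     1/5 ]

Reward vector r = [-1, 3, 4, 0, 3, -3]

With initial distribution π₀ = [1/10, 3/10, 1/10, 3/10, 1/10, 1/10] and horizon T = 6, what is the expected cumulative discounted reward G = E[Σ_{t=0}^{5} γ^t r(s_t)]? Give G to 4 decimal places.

G = 3.0033

t=0: π = [0.1000, 0.3000, 0.1000, 0.3000, 0.1000, 0.1000], E[r] = 1.2000, γ^t·E[r] = 1.200000, running G = 1.200000
t=1: π = [0.1500, 0.1100, 0.2000, 0.2200, 0.1500, 0.1700], E[r] = 0.9200, γ^t·E[r] = 0.644000, running G = 1.844000
t=2: π = [0.1620, 0.1170, 0.2000, 0.1910, 0.1570, 0.1730], E[r] = 0.9410, γ^t·E[r] = 0.461090, running G = 2.305090
t=3: π = [0.1591, 0.1173, 0.2000, 0.1917, 0.1553, 0.1766], E[r] = 0.9289, γ^t·E[r] = 0.318613, running G = 2.623703
t=4: π = [0.1592, 0.1177, 0.2000, 0.1917, 0.1551, 0.1764], E[r] = 0.9300, γ^t·E[r] = 0.223286, running G = 2.846988
t=5: π = [0.1592, 0.1176, 0.2000, 0.1918, 0.1551, 0.1763], E[r] = 0.9300, γ^t·E[r] = 0.156305, running G = 3.003294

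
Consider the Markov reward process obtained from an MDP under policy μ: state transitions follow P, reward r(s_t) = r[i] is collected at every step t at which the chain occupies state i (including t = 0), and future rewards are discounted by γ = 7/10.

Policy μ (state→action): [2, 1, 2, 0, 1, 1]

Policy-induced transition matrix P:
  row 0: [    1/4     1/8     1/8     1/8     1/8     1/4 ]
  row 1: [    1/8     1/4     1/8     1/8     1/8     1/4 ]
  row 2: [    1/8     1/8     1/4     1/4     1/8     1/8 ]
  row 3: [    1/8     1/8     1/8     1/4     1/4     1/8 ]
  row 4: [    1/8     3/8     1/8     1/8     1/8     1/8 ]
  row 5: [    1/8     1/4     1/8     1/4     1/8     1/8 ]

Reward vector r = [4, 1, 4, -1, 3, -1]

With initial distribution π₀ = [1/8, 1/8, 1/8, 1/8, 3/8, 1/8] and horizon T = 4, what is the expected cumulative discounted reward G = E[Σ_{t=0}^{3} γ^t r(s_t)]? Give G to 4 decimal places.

t=0: π = [0.1250, 0.1250, 0.1250, 0.1250, 0.3750, 0.1250], E[r] = 2.0000, γ^t·E[r] = 2.000000, running G = 2.000000
t=1: π = [0.1406, 0.2500, 0.1406, 0.1719, 0.1406, 0.1563], E[r] = 1.4688, γ^t·E[r] = 1.028125, running G = 3.028125
t=2: π = [0.1426, 0.2109, 0.1426, 0.1836, 0.1465, 0.1738], E[r] = 1.4336, γ^t·E[r] = 0.702461, running G = 3.730586
t=3: π = [0.1428, 0.2097, 0.1428, 0.1875, 0.1479, 0.1692], E[r] = 1.4395, γ^t·E[r] = 0.493732, running G = 4.224318

G = 4.2243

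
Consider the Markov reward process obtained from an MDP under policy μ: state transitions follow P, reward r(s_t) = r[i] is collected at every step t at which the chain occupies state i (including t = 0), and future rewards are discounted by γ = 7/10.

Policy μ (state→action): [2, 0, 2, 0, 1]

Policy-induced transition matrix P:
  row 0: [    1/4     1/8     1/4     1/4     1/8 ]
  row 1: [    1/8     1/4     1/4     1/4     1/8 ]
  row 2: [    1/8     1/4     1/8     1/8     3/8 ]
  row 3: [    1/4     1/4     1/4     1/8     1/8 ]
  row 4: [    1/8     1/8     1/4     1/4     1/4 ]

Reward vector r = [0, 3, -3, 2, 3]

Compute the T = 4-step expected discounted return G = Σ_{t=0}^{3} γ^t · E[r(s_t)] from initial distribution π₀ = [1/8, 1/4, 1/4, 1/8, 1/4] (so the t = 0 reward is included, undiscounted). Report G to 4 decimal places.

G = 2.5081

t=0: π = [0.1250, 0.2500, 0.2500, 0.1250, 0.2500], E[r] = 1.0000, γ^t·E[r] = 1.000000, running G = 1.000000
t=1: π = [0.1563, 0.2031, 0.2188, 0.2031, 0.2188], E[r] = 1.0156, γ^t·E[r] = 0.710938, running G = 1.710938
t=2: π = [0.1699, 0.2031, 0.2227, 0.1973, 0.2070], E[r] = 0.9570, γ^t·E[r] = 0.468945, running G = 2.179883
t=3: π = [0.1709, 0.2029, 0.2222, 0.1975, 0.2065], E[r] = 0.9568, γ^t·E[r] = 0.328178, running G = 2.508061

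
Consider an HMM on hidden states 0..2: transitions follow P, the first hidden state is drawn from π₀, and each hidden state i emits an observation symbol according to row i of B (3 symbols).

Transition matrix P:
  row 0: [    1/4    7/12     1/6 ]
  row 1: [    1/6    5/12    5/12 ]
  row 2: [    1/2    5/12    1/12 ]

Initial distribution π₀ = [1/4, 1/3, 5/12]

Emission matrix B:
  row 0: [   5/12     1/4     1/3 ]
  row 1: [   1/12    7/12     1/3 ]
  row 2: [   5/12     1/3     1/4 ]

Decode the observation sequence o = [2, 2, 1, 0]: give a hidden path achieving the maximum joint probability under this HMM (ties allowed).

path = [2, 0, 1, 2]

t=0: δ = [8.333e-02, 1.111e-01, 1.042e-01]  (obs o_0=2)
t=1: δ = [1.736e-02, 1.620e-02, 1.157e-02]  ψ = [2, 0, 1]  (obs o_1=2)
t=2: δ = [1.447e-03, 5.908e-03, 2.251e-03]  ψ = [2, 0, 1]  (obs o_2=1)
t=3: δ = [4.689e-04, 2.051e-04, 1.026e-03]  ψ = [2, 1, 1]  (obs o_3=0)
backtrack: best end state = 2; path = [2, 0, 1, 2]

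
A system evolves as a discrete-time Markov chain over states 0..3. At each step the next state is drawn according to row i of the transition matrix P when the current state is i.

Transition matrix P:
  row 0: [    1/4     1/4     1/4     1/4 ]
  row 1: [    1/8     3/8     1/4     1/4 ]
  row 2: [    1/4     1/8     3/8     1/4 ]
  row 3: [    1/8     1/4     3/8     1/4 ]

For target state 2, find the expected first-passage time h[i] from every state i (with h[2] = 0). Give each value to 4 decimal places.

h = [3.5556, 3.5556, 0.0000, 3.1111]

First-step conditioning: h[2] = 0; for i ≠ 2, h[i] = 1 + Σ_k P[i][k]·h[k].
  h[0] = 1 + 1/4·h[0] + 1/4·h[1] + 1/4·h[3]
  h[1] = 1 + 1/8·h[0] + 3/8·h[1] + 1/4·h[3]
  h[3] = 1 + 1/8·h[0] + 1/4·h[1] + 1/4·h[3]
Solving the 3×3 linear system over states ≠ 2 gives exactly h = [32/9, 32/9, 0, 28/9] (h[2] = 0 is the target).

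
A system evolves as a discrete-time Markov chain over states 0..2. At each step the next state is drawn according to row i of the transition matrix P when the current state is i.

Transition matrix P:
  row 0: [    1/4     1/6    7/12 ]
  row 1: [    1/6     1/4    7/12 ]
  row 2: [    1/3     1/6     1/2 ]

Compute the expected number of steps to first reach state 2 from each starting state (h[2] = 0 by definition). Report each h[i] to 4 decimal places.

h = [1.7143, 1.7143, 0.0000]

First-step conditioning: h[2] = 0; for i ≠ 2, h[i] = 1 + Σ_k P[i][k]·h[k].
  h[0] = 1 + 1/4·h[0] + 1/6·h[1]
  h[1] = 1 + 1/6·h[0] + 1/4·h[1]
Solving the 2×2 linear system over states ≠ 2 gives exactly h = [12/7, 12/7, 0] (h[2] = 0 is the target).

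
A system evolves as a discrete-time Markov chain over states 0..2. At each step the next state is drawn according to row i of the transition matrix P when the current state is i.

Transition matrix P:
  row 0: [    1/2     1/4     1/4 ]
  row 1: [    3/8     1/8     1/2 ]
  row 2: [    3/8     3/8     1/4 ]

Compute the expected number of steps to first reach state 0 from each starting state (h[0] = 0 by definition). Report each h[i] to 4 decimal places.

First-step conditioning: h[0] = 0; for i ≠ 0, h[i] = 1 + Σ_k P[i][k]·h[k].
  h[1] = 1 + 1/8·h[1] + 1/2·h[2]
  h[2] = 1 + 3/8·h[1] + 1/4·h[2]
Solving the 2×2 linear system over states ≠ 0 gives exactly h = [0, 8/3, 8/3] (h[0] = 0 is the target).

h = [0.0000, 2.6667, 2.6667]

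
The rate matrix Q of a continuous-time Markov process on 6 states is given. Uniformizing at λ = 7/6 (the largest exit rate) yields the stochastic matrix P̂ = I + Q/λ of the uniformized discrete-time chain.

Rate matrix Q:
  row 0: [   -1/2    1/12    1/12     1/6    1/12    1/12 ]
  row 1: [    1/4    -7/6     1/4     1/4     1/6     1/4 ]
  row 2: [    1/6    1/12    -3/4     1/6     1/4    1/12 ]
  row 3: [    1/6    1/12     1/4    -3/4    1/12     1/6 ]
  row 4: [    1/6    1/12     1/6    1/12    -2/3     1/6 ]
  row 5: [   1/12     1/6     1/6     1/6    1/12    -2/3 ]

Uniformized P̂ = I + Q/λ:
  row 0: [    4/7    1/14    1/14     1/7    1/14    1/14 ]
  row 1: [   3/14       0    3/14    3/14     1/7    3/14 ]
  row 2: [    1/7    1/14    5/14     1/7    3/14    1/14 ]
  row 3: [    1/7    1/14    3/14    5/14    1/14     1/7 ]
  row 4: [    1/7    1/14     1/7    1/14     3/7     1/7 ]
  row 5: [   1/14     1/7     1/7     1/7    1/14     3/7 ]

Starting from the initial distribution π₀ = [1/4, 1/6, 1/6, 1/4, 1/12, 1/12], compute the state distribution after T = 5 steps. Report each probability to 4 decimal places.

π = [0.2398, 0.0776, 0.1829, 0.1745, 0.1600, 0.1651]

t=0: π = [0.2500, 0.1667, 0.1667, 0.2500, 0.0833, 0.0833]
t=1: π = [0.2560, 0.0655, 0.1905, 0.2024, 0.1369, 0.1488]
t=2: π = [0.2466, 0.0774, 0.1845, 0.1811, 0.1522, 0.1582]
t=3: π = [0.2428, 0.0772, 0.1832, 0.1763, 0.1577, 0.1628]
t=4: π = [0.2408, 0.0775, 0.1829, 0.1749, 0.1594, 0.1644]
t=5: π = [0.2398, 0.0776, 0.1829, 0.1745, 0.1600, 0.1651]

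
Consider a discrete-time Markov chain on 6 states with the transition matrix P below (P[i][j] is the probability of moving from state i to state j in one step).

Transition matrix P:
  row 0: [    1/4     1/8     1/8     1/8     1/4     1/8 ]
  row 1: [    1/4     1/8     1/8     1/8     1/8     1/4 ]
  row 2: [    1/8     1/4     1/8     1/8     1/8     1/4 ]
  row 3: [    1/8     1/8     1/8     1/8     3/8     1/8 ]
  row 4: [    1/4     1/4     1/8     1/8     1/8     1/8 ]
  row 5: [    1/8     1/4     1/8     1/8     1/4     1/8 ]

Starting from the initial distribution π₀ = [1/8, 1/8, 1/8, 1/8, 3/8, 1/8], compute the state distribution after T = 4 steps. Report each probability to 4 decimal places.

π = [0.1983, 0.1863, 0.1250, 0.1250, 0.2014, 0.1639]

t=0: π = [0.1250, 0.1250, 0.1250, 0.1250, 0.3750, 0.1250]
t=1: π = [0.2031, 0.2031, 0.1250, 0.1250, 0.1875, 0.1563]
t=2: π = [0.1992, 0.1836, 0.1250, 0.1250, 0.2012, 0.1660]
t=3: π = [0.1980, 0.1865, 0.1250, 0.1250, 0.2019, 0.1636]
t=4: π = [0.1983, 0.1863, 0.1250, 0.1250, 0.2014, 0.1639]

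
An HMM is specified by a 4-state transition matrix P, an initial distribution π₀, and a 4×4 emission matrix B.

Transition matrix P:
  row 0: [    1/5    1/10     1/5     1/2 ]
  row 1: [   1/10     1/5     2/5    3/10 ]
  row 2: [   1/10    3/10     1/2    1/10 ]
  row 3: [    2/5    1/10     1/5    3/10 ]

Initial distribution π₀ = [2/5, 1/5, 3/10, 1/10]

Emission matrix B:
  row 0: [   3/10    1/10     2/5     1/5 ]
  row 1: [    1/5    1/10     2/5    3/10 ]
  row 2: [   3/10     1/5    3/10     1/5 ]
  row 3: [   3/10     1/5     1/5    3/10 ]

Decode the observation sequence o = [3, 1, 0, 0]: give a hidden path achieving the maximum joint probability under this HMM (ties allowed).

t=0: δ = [8.000e-02, 6.000e-02, 6.000e-02, 3.000e-02]  (obs o_0=3)
t=1: δ = [1.600e-03, 1.800e-03, 6.000e-03, 8.000e-03]  ψ = [0, 2, 2, 0]  (obs o_1=1)
t=2: δ = [9.600e-04, 3.600e-04, 9.000e-04, 7.200e-04]  ψ = [3, 2, 2, 3]  (obs o_2=0)
t=3: δ = [8.640e-05, 5.400e-05, 1.350e-04, 1.440e-04]  ψ = [3, 2, 2, 0]  (obs o_3=0)
backtrack: best end state = 3; path = [0, 3, 0, 3]

path = [0, 3, 0, 3]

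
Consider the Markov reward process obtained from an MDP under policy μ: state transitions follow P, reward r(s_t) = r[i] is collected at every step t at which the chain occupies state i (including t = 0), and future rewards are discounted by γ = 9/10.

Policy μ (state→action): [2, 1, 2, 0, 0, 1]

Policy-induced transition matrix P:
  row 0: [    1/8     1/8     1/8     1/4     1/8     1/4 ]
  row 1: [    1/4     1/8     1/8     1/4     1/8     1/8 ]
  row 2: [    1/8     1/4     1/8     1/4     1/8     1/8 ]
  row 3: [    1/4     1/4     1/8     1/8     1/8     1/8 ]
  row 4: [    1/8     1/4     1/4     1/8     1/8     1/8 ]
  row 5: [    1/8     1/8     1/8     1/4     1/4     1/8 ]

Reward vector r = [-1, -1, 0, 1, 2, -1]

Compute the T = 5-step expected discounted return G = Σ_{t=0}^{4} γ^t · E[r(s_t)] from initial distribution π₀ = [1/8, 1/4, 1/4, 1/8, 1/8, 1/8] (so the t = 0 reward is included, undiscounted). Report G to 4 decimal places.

G = -0.1606

t=0: π = [0.1250, 0.2500, 0.2500, 0.1250, 0.1250, 0.1250], E[r] = -0.1250, γ^t·E[r] = -0.125000, running G = -0.125000
t=1: π = [0.1719, 0.1875, 0.1406, 0.2188, 0.1406, 0.1406], E[r] = 0.0000, γ^t·E[r] = 0.000000, running G = -0.125000
t=2: π = [0.1758, 0.1875, 0.1426, 0.2051, 0.1426, 0.1465], E[r] = -0.0195, γ^t·E[r] = -0.015820, running G = -0.140820
t=3: π = [0.1741, 0.1863, 0.1428, 0.2065, 0.1433, 0.1470], E[r] = -0.0142, γ^t·E[r] = -0.010323, running G = -0.151143
t=4: π = [0.1741, 0.1866, 0.1429, 0.2063, 0.1434, 0.1468], E[r] = -0.0144, γ^t·E[r] = -0.009471, running G = -0.160614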